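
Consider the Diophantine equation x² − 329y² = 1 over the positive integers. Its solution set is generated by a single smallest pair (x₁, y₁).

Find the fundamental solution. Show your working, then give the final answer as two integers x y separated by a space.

2376415 131016

√329 → a₀=18, period (7,4,2,1,1,4,1,1,2,4,7,36); ℓ=12 even so k=11
a_0=18:  p_0=18·1+0=18,  q_0=18·0+1=1
a_1=7:  p_1=7·18+1=127,  q_1=7·1+0=7
a_2=4:  p_2=4·127+18=526,  q_2=4·7+1=29
…
a_7=1:  p_7=1·13241+2884=16125,  q_7=1·730+159=889
a_8=1:  p_8=1·16125+13241=29366,  q_8=1·889+730=1619
…
a_10=4:  p_10=4·74857+29366=328794,  q_10=4·4127+1619=18127
a_11=7:  p_11=7·328794+74857=2376415,  q_11=7·18127+4127=131016
fundamental: x₁=2376415, y₁=131016  (since 5647348252225 − 329·17165192256 = 1)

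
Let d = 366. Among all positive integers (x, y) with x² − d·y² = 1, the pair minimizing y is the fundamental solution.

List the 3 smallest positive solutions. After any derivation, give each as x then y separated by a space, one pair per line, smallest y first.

√366 → a₀=19, period (7,1,1,1,2,12,2,1,1,1,7,38); ℓ=12 even so k=11
i=0: a=19 ⇒ p=19, q=1
i=1: a=7 ⇒ p=134, q=7
…
i=4: a=1 ⇒ p=440, q=23
i=5: a=2 ⇒ p=1167, q=61
i=6: a=12 ⇒ p=14444, q=755
i=7: a=2 ⇒ p=30055, q=1571
i=8: a=1 ⇒ p=44499, q=2326
i=9: a=1 ⇒ p=74554, q=3897
i=10: a=1 ⇒ p=119053, q=6223
i=11: a=7 ⇒ p=907925, q=47458
fundamental: x₁=907925, y₁=47458  (since 824327805625 − 366·2252261764 = 1)
(x_2, y_2) = (907925·907925 + 366·47458·47458, 907925·47458 + 47458·907925) = (1648655611249, 86176609300)
(x_3, y_3) = (907925·1648655611249 + 366·47458·86176609300, 907925·86176609300 + 47458·1648655611249) = (2993711291685588725, 156483795997357542)

907925 47458
1648655611249 86176609300
2993711291685588725 156483795997357542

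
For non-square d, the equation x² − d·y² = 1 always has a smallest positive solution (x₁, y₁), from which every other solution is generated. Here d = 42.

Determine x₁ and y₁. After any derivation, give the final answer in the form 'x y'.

√42 = [6; 2,12, …], period ℓ=2 (even) → k=1
i=0: a=6 ⇒ p=6, q=1
i=1: a=2 ⇒ p=13, q=2
fundamental: x₁=13, y₁=2  (since 169 − 42·4 = 1)

13 2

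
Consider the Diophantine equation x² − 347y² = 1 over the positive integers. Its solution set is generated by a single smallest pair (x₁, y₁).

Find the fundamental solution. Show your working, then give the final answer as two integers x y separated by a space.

641602 34443

[18; 1,1,1,2,4,…,1,1,36] for √347; ℓ=14 ⇒ convergent index 13
i=0: a=18 ⇒ p=18, q=1
…
i=3: a=1 ⇒ p=56, q=3
…
i=5: a=4 ⇒ p=652, q=35
i=6: a=1 ⇒ p=801, q=43
…
i=12: a=1 ⇒ p=402885, q=21628
i=13: a=1 ⇒ p=641602, q=34443
(x₁, y₁) = (641602, 34443);  641602² − 347·34443² = 1 ✓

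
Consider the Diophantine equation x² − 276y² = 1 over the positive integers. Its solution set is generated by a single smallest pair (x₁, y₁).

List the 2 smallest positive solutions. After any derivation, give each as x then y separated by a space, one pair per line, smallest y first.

7775 468
120901249 7277400

√276 = [16; 1,1,1,1,2,2,2,1,1,1,1,32, …], period ℓ=12 (even) → k=11
i=0: a=16 ⇒ p=16, q=1
i=1: a=1 ⇒ p=17, q=1
i=2: a=1 ⇒ p=33, q=2
i=3: a=1 ⇒ p=50, q=3
i=4: a=1 ⇒ p=83, q=5
i=5: a=2 ⇒ p=216, q=13
i=6: a=2 ⇒ p=515, q=31
i=7: a=2 ⇒ p=1246, q=75
i=8: a=1 ⇒ p=1761, q=106
i=9: a=1 ⇒ p=3007, q=181
i=10: a=1 ⇒ p=4768, q=287
i=11: a=1 ⇒ p=7775, q=468
→ (7775, 468).  Check: 7775²=60450625, 276·468²=60450624, difference 1.
(7775+468√276)^2 = 120901249 + 7277400√276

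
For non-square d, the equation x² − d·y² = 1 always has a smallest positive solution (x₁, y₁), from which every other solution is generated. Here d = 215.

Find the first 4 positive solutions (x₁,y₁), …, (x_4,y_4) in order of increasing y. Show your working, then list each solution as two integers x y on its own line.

44 3
3871 264
340604 23229
29969281 2043888

[14; 1,1,1,28] for √215; ℓ=4 ⇒ convergent index 3
step 0: (14, 1)  from 14·(1,0) + (0,1)
step 1: (15, 1)  from 1·(14,1) + (1,0)
step 2: (29, 2)  from 1·(15,1) + (14,1)
step 3: (44, 3)  from 1·(29,2) + (15,1)
→ (44, 3).  Check: 44²=1936, 215·3²=1935, difference 1.
k=2:  x_2 = 44·44+215·3·3 = 3871,  y_2 = 44·3+3·44 = 264
k=3:  x_3 = 44·3871+215·3·264 = 340604,  y_3 = 44·264+3·3871 = 23229
k=4:  x_4 = 44·340604+215·3·23229 = 29969281,  y_4 = 44·23229+3·340604 = 2043888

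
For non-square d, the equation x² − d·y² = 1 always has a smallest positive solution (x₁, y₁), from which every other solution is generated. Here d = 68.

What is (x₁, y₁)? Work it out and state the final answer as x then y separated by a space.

33 4

√68 → a₀=8, period (4,16); ℓ=2 even so k=1
i=0: a=8 ⇒ p=8, q=1
i=1: a=4 ⇒ p=33, q=4
fundamental: x₁=33, y₁=4  (since 1089 − 68·16 = 1)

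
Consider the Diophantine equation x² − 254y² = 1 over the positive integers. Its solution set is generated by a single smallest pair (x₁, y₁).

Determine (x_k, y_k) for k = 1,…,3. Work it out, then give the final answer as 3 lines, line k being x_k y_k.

255 16
130049 8160
66324735 4161584

√254 = [15; 1,14,1,30, …], period ℓ=4 (even) → k=3
k=0  a_k=15  p_k/q_k = 15/1
…
k=2  a_k=14  p_k/q_k = 239/15
k=3  a_k=1  p_k/q_k = 255/16
fundamental: x₁=255, y₁=16  (since 65025 − 254·256 = 1)
(255+16√254)^2 = 130049 + 8160√254
(255+16√254)^3 = 66324735 + 4161584√254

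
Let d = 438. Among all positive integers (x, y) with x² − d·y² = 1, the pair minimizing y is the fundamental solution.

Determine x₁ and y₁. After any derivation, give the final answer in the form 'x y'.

[20; 1,12,1,40] for √438; ℓ=4 ⇒ convergent index 3
step 0: (20, 1)  from 20·(1,0) + (0,1)
…
step 2: (272, 13)  from 12·(21,1) + (20,1)
step 3: (293, 14)  from 1·(272,13) + (21,1)
→ (293, 14).  Check: 293²=85849, 438·14²=85848, difference 1.

293 14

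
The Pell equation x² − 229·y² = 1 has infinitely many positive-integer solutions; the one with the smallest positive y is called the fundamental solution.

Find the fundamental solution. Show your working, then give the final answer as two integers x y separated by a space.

5848201 386460

d=229: √d = [15; 7,1,1,7,30] (ℓ=5, odd), read p_9/q_9
step 0: (15, 1)  from 15·(1,0) + (0,1)
step 1: (106, 7)  from 7·(15,1) + (1,0)
step 2: (121, 8)  from 1·(106,7) + (15,1)
…
step 4: (1710, 113)  from 7·(227,15) + (121,8)
…
step 6: (362399, 23948)  from 7·(51527,3405) + (1710,113)
step 7: (413926, 27353)  from 1·(362399,23948) + (51527,3405)
step 8: (776325, 51301)  from 1·(413926,27353) + (362399,23948)
step 9: (5848201, 386460)  from 7·(776325,51301) + (413926,27353)
(x₁, y₁) = (5848201, 386460);  5848201² − 229·386460² = 1 ✓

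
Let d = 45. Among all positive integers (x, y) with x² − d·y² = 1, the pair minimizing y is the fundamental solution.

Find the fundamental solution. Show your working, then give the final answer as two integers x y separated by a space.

√45 → a₀=6, period (1,2,2,2,1,12); ℓ=6 even so k=5
a_0=6:  p_0=6·1+0=6,  q_0=6·0+1=1
a_1=1:  p_1=1·6+1=7,  q_1=1·1+0=1
…
a_4=2:  p_4=2·47+20=114,  q_4=2·7+3=17
a_5=1:  p_5=1·114+47=161,  q_5=1·17+7=24
→ (161, 24).  Check: 161²=25921, 45·24²=25920, difference 1.

161 24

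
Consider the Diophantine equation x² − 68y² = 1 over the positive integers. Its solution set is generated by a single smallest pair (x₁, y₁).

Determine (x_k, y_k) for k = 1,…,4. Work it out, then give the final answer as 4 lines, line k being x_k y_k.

d=68: √d = [8; 4,16] (ℓ=2, even), read p_1/q_1
k=0  a_k=8  p_k/q_k = 8/1
k=1  a_k=4  p_k/q_k = 33/4
(x₁, y₁) = (33, 4);  33² − 68·4² = 1 ✓
(x_2, y_2) = (33·33 + 68·4·4, 33·4 + 4·33) = (2177, 264)
(x_3, y_3) = (33·2177 + 68·4·264, 33·264 + 4·2177) = (143649, 17420)
(x_4, y_4) = (33·143649 + 68·4·17420, 33·17420 + 4·143649) = (9478657, 1149456)

33 4
2177 264
143649 17420
9478657 1149456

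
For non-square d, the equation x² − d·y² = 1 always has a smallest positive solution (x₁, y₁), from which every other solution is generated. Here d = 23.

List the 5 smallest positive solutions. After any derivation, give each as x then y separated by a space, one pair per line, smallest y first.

24 5
1151 240
55224 11515
2649601 552480
127125624 26507525

√23 = [4; 1,3,1,8, …], period ℓ=4 (even) → k=3
k=0  a_k=4  p_k/q_k = 4/1
…
k=2  a_k=3  p_k/q_k = 19/4
k=3  a_k=1  p_k/q_k = 24/5
fundamental: x₁=24, y₁=5  (since 576 − 23·25 = 1)
k=2:  x_2 = 24·24+23·5·5 = 1151,  y_2 = 24·5+5·24 = 240
k=3:  x_3 = 24·1151+23·5·240 = 55224,  y_3 = 24·240+5·1151 = 11515
k=4:  x_4 = 24·55224+23·5·11515 = 2649601,  y_4 = 24·11515+5·55224 = 552480
k=5:  x_5 = 24·2649601+23·5·552480 = 127125624,  y_5 = 24·552480+5·2649601 = 26507525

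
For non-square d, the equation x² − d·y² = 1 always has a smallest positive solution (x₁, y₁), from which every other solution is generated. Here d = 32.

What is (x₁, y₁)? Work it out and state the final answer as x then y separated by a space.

17 3

[5; 1,1,1,10] for √32; ℓ=4 ⇒ convergent index 3
k=0  a_k=5  p_k/q_k = 5/1
k=1  a_k=1  p_k/q_k = 6/1
k=2  a_k=1  p_k/q_k = 11/2
k=3  a_k=1  p_k/q_k = 17/3
(x₁, y₁) = (17, 3);  17² − 32·3² = 1 ✓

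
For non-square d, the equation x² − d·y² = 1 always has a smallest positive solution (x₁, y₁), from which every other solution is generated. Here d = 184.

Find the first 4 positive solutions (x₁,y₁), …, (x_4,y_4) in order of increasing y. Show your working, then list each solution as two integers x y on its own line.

√184 → a₀=13, period (1,1,3,2,1,2,1,2,3,1,1,26); ℓ=12 even so k=11
i=0: a=13 ⇒ p=13, q=1
…
i=3: a=3 ⇒ p=95, q=7
…
i=6: a=2 ⇒ p=841, q=62
i=7: a=1 ⇒ p=1153, q=85
i=8: a=2 ⇒ p=3147, q=232
i=9: a=3 ⇒ p=10594, q=781
i=10: a=1 ⇒ p=13741, q=1013
i=11: a=1 ⇒ p=24335, q=1794
fundamental: x₁=24335, y₁=1794  (since 592192225 − 184·3218436 = 1)
k=2:  x_2 = 24335·24335+184·1794·1794 = 1184384449,  y_2 = 24335·1794+1794·24335 = 87313980
k=3:  x_3 = 24335·1184384449+184·1794·87313980 = 57643991108495,  y_3 = 24335·87313980+1794·1184384449 = 4249571404806
k=4:  x_4 = 24335·57643991108495+184·1794·4249571404806 = 2805533046066067201,  y_4 = 24335·4249571404806+1794·57643991108495 = 206826640184594040

24335 1794
1184384449 87313980
57643991108495 4249571404806
2805533046066067201 206826640184594040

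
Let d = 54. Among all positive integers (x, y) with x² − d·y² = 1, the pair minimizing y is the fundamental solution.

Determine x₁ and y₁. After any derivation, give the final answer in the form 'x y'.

√54 = [7; 2,1,6,1,2,14, …], period ℓ=6 (even) → k=5
i=0: a=7 ⇒ p=7, q=1
i=1: a=2 ⇒ p=15, q=2
i=2: a=1 ⇒ p=22, q=3
i=3: a=6 ⇒ p=147, q=20
i=4: a=1 ⇒ p=169, q=23
i=5: a=2 ⇒ p=485, q=66
(x₁, y₁) = (485, 66);  485² − 54·66² = 1 ✓

485 66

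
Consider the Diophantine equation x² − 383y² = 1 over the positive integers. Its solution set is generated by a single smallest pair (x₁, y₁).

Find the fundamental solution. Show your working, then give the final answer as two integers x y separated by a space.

[19; 1,1,3,19,3,1,1,38] for √383; ℓ=8 ⇒ convergent index 7
k=0  a_k=19  p_k/q_k = 19/1
k=1  a_k=1  p_k/q_k = 20/1
k=2  a_k=1  p_k/q_k = 39/2
k=3  a_k=3  p_k/q_k = 137/7
k=4  a_k=19  p_k/q_k = 2642/135
k=5  a_k=3  p_k/q_k = 8063/412
k=6  a_k=1  p_k/q_k = 10705/547
k=7  a_k=1  p_k/q_k = 18768/959
(x₁, y₁) = (18768, 959);  18768² − 383·959² = 1 ✓

18768 959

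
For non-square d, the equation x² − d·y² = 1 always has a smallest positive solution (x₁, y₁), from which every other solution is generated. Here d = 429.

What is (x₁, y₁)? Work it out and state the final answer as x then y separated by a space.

[20; 1,2,2,9,1,12,1,9,2,2,1,40] for √429; ℓ=12 ⇒ convergent index 11
a_0=20:  p_0=20·1+0=20,  q_0=20·0+1=1
a_1=1:  p_1=1·20+1=21,  q_1=1·1+0=1
a_2=2:  p_2=2·21+20=62,  q_2=2·1+1=3
…
a_8=9:  p_8=9·21023+19511=208718,  q_8=9·1015+942=10077
a_9=2:  p_9=2·208718+21023=438459,  q_9=2·10077+1015=21169
a_10=2:  p_10=2·438459+208718=1085636,  q_10=2·21169+10077=52415
a_11=1:  p_11=1·1085636+438459=1524095,  q_11=1·52415+21169=73584
fundamental: x₁=1524095, y₁=73584  (since 2322865569025 − 429·5414605056 = 1)

1524095 73584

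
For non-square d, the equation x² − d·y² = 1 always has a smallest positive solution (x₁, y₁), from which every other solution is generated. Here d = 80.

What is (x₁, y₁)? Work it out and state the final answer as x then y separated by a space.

9 1

√80 = [8; 1,16, …], period ℓ=2 (even) → k=1
a_0=8:  p_0=8·1+0=8,  q_0=8·0+1=1
a_1=1:  p_1=1·8+1=9,  q_1=1·1+0=1
(x₁, y₁) = (9, 1);  9² − 80·1² = 1 ✓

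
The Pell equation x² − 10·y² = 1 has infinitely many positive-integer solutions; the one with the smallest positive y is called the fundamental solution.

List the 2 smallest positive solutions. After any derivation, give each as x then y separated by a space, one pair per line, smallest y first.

19 6
721 228

[3; 6] for √10; ℓ=1 ⇒ convergent index 1
i=0: a=3 ⇒ p=3, q=1
i=1: a=6 ⇒ p=19, q=6
→ (19, 6).  Check: 19²=361, 10·6²=360, difference 1.
k=2:  x_2 = 19·19+10·6·6 = 721,  y_2 = 19·6+6·19 = 228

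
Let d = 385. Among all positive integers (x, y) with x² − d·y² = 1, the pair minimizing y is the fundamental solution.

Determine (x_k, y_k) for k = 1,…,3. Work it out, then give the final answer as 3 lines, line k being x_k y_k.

[19; 1,1,1,1,1,…,1,1,38] for √385; ℓ=16 ⇒ convergent index 15
k=0  a_k=19  p_k/q_k = 19/1
k=1  a_k=1  p_k/q_k = 20/1
k=2  a_k=1  p_k/q_k = 39/2
k=3  a_k=1  p_k/q_k = 59/3
…
k=5  a_k=1  p_k/q_k = 157/8
k=6  a_k=3  p_k/q_k = 569/29
k=7  a_k=1  p_k/q_k = 726/37
k=8  a_k=2  p_k/q_k = 2021/103
…
k=14  a_k=1  p_k/q_k = 59551/3035
k=15  a_k=1  p_k/q_k = 95831/4884
fundamental: x₁=95831, y₁=4884  (since 9183580561 − 385·23853456 = 1)
(95831+4884√385)^2 = 18367161121 + 936077208√385
(95831+4884√385)^3 = 3520286834677271 + 179410429834812√385

95831 4884
18367161121 936077208
3520286834677271 179410429834812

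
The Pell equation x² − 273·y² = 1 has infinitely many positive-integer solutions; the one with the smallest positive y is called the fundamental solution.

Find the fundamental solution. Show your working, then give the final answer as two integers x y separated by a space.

√273 → a₀=16, period (1,1,10,1,1,32); ℓ=6 even so k=5
i=0: a=16 ⇒ p=16, q=1
…
i=3: a=10 ⇒ p=347, q=21
i=4: a=1 ⇒ p=380, q=23
i=5: a=1 ⇒ p=727, q=44
(x₁, y₁) = (727, 44);  727² − 273·44² = 1 ✓

727 44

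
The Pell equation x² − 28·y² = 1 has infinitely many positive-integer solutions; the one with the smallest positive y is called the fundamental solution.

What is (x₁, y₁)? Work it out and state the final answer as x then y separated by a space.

√28 → a₀=5, period (3,2,3,10); ℓ=4 even so k=3
a_0=5:  p_0=5·1+0=5,  q_0=5·0+1=1
a_1=3:  p_1=3·5+1=16,  q_1=3·1+0=3
a_2=2:  p_2=2·16+5=37,  q_2=2·3+1=7
a_3=3:  p_3=3·37+16=127,  q_3=3·7+3=24
fundamental: x₁=127, y₁=24  (since 16129 − 28·576 = 1)

127 24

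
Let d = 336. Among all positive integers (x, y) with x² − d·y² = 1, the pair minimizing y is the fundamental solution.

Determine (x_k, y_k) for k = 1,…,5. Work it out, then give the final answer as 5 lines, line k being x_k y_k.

[18; 3,36] for √336; ℓ=2 ⇒ convergent index 1
k=0  a_k=18  p_k/q_k = 18/1
k=1  a_k=3  p_k/q_k = 55/3
fundamental: x₁=55, y₁=3  (since 3025 − 336·9 = 1)
k=2:  x_2 = 55·55+336·3·3 = 6049,  y_2 = 55·3+3·55 = 330
k=3:  x_3 = 55·6049+336·3·330 = 665335,  y_3 = 55·330+3·6049 = 36297
k=4:  x_4 = 55·665335+336·3·36297 = 73180801,  y_4 = 55·36297+3·665335 = 3992340
k=5:  x_5 = 55·73180801+336·3·3992340 = 8049222775,  y_5 = 55·3992340+3·73180801 = 439121103

55 3
6049 330
665335 36297
73180801 3992340
8049222775 439121103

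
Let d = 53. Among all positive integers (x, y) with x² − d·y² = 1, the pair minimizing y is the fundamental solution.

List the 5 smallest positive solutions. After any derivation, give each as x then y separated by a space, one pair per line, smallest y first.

[7; 3,1,1,3,14] for √53; ℓ=5 ⇒ convergent index 9
k=0  a_k=7  p_k/q_k = 7/1
…
k=2  a_k=1  p_k/q_k = 29/4
…
k=4  a_k=3  p_k/q_k = 182/25
k=5  a_k=14  p_k/q_k = 2599/357
k=6  a_k=3  p_k/q_k = 7979/1096
k=7  a_k=1  p_k/q_k = 10578/1453
k=8  a_k=1  p_k/q_k = 18557/2549
k=9  a_k=3  p_k/q_k = 66249/9100
→ (66249, 9100).  Check: 66249²=4388930001, 53·9100²=4388930000, difference 1.
(66249+9100√53)^2 = 8777860001 + 1205731800√53
(66249+9100√53)^3 = 1163048894346249 + 159757052027300√53
(66249+9100√53)^4 = 154101652394311440001 + 21167489878307463600√53
(66249+9100√53)^5 = 20418160737778428282906249 + 2804650073736225260045500√53

66249 9100
8777860001 1205731800
1163048894346249 159757052027300
154101652394311440001 21167489878307463600
20418160737778428282906249 2804650073736225260045500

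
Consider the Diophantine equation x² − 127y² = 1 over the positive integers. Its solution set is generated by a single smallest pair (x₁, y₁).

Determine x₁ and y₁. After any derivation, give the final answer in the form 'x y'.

4730624 419775

√127 → a₀=11, period (3,1,2,2,7,11,7,2,2,1,3,22); ℓ=12 even so k=11
i=0: a=11 ⇒ p=11, q=1
…
i=3: a=2 ⇒ p=124, q=11
i=4: a=2 ⇒ p=293, q=26
…
i=6: a=11 ⇒ p=24218, q=2149
…
i=8: a=2 ⇒ p=367620, q=32621
i=9: a=2 ⇒ p=906941, q=80478
i=10: a=1 ⇒ p=1274561, q=113099
i=11: a=3 ⇒ p=4730624, q=419775
→ (4730624, 419775).  Check: 4730624²=22378803429376, 127·419775²=22378803429375, difference 1.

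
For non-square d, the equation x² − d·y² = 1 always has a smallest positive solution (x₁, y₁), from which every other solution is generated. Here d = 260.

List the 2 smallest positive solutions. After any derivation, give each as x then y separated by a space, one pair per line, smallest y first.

129 8
33281 2064

√260 → a₀=16, period (8,32); ℓ=2 even so k=1
i=0: a=16 ⇒ p=16, q=1
i=1: a=8 ⇒ p=129, q=8
fundamental: x₁=129, y₁=8  (since 16641 − 260·64 = 1)
n=2: (129,8)∘(129,8) = (129·129+260·8·8, 129·8+8·129) = (33281,2064)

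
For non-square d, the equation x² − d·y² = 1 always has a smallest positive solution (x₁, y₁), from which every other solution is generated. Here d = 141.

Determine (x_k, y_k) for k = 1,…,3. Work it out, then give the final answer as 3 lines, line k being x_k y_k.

[11; 1,6,1,22] for √141; ℓ=4 ⇒ convergent index 3
a_0=11:  p_0=11·1+0=11,  q_0=11·0+1=1
…
a_2=6:  p_2=6·12+11=83,  q_2=6·1+1=7
a_3=1:  p_3=1·83+12=95,  q_3=1·7+1=8
fundamental: x₁=95, y₁=8  (since 9025 − 141·64 = 1)
(95+8√141)^2 = 18049 + 1520√141
(95+8√141)^3 = 3429215 + 288792√141

95 8
18049 1520
3429215 288792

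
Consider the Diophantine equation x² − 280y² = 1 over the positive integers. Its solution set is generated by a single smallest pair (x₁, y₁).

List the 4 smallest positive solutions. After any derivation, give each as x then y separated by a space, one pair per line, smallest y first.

251 15
126001 7530
63252251 3780045
31752504001 1897575060

√280 = [16; 1,2,1,2,1,32, …], period ℓ=6 (even) → k=5
a_0=16:  p_0=16·1+0=16,  q_0=16·0+1=1
a_1=1:  p_1=1·16+1=17,  q_1=1·1+0=1
a_2=2:  p_2=2·17+16=50,  q_2=2·1+1=3
a_3=1:  p_3=1·50+17=67,  q_3=1·3+1=4
a_4=2:  p_4=2·67+50=184,  q_4=2·4+3=11
a_5=1:  p_5=1·184+67=251,  q_5=1·11+4=15
fundamental: x₁=251, y₁=15  (since 63001 − 280·225 = 1)
n=2: (251,15)∘(251,15) = (251·251+280·15·15, 251·15+15·251) = (126001,7530)
n=3: (126001,7530)∘(251,15) = (251·126001+280·15·7530, 251·7530+15·126001) = (63252251,3780045)
n=4: (63252251,3780045)∘(251,15) = (251·63252251+280·15·3780045, 251·3780045+15·63252251) = (31752504001,1897575060)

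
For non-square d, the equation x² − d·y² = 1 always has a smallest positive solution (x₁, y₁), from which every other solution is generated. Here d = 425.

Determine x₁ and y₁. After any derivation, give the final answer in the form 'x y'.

143649 6968

√425 = [20; 1,1,1,1,1,1,40, …], period ℓ=7 (odd) → k=13
a_0=20:  p_0=20·1+0=20,  q_0=20·0+1=1
a_1=1:  p_1=1·20+1=21,  q_1=1·1+0=1
…
a_3=1:  p_3=1·41+21=62,  q_3=1·2+1=3
a_4=1:  p_4=1·62+41=103,  q_4=1·3+2=5
…
a_6=1:  p_6=1·165+103=268,  q_6=1·8+5=13
…
a_8=1:  p_8=1·10885+268=11153,  q_8=1·528+13=541
a_9=1:  p_9=1·11153+10885=22038,  q_9=1·541+528=1069
a_10=1:  p_10=1·22038+11153=33191,  q_10=1·1069+541=1610
…
a_12=1:  p_12=1·55229+33191=88420,  q_12=1·2679+1610=4289
a_13=1:  p_13=1·88420+55229=143649,  q_13=1·4289+2679=6968
→ (143649, 6968).  Check: 143649²=20635035201, 425·6968²=20635035200, difference 1.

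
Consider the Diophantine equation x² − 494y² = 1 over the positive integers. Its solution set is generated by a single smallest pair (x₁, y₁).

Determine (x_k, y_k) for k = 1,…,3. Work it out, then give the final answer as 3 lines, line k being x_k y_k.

d=494: √d = [22; 4,2,2,1,2,1,2,2,4,44] (ℓ=10, even), read p_9/q_9
a_0=22:  p_0=22·1+0=22,  q_0=22·0+1=1
a_1=4:  p_1=4·22+1=89,  q_1=4·1+0=4
a_2=2:  p_2=2·89+22=200,  q_2=2·4+1=9
…
a_6=1:  p_6=1·1867+689=2556,  q_6=1·84+31=115
…
a_8=2:  p_8=2·6979+2556=16514,  q_8=2·314+115=743
a_9=4:  p_9=4·16514+6979=73035,  q_9=4·743+314=3286
fundamental: x₁=73035, y₁=3286  (since 5334111225 − 494·10797796 = 1)
(x_2, y_2) = (73035·73035 + 494·3286·3286, 73035·3286 + 3286·73035) = (10668222449, 479986020)
(x_3, y_3) = (73035·10668222449 + 494·3286·479986020, 73035·479986020 + 3286·10668222449) = (1558307253052395, 70111557938114)

73035 3286
10668222449 479986020
1558307253052395 70111557938114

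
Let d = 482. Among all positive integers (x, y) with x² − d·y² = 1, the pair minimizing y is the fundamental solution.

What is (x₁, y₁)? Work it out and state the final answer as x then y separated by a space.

483 22

[21; 1,20,1,42] for √482; ℓ=4 ⇒ convergent index 3
a_0=21:  p_0=21·1+0=21,  q_0=21·0+1=1
a_1=1:  p_1=1·21+1=22,  q_1=1·1+0=1
a_2=20:  p_2=20·22+21=461,  q_2=20·1+1=21
a_3=1:  p_3=1·461+22=483,  q_3=1·21+1=22
→ (483, 22).  Check: 483²=233289, 482·22²=233288, difference 1.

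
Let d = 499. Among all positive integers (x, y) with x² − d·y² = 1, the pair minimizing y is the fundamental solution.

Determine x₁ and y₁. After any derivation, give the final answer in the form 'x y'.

[22; 2,1,21,1,2,44] for √499; ℓ=6 ⇒ convergent index 5
a_0=22:  p_0=22·1+0=22,  q_0=22·0+1=1
…
a_2=1:  p_2=1·45+22=67,  q_2=1·2+1=3
a_3=21:  p_3=21·67+45=1452,  q_3=21·3+2=65
a_4=1:  p_4=1·1452+67=1519,  q_4=1·65+3=68
a_5=2:  p_5=2·1519+1452=4490,  q_5=2·68+65=201
fundamental: x₁=4490, y₁=201  (since 20160100 − 499·40401 = 1)

4490 201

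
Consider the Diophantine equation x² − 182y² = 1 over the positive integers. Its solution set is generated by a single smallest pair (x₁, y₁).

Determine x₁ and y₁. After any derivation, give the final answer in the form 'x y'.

d=182: √d = [13; 2,26] (ℓ=2, even), read p_1/q_1
i=0: a=13 ⇒ p=13, q=1
i=1: a=2 ⇒ p=27, q=2
→ (27, 2).  Check: 27²=729, 182·2²=728, difference 1.

27 2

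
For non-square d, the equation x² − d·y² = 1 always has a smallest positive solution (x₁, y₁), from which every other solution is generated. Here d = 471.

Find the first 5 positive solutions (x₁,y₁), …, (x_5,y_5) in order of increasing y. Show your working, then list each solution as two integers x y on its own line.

7838695 361188
122890278606049 5662485139320
1926598824915678693415 88772987898323613612
30204041151744689101078780801 1391728752747293974319493360
473520532711948744867536551663095975 21818674431032810307068783683516788

d=471: √d = [21; 1,2,2,1,3,…,2,1,42] (ℓ=14, even), read p_13/q_13
step 0: (21, 1)  from 21·(1,0) + (0,1)
…
step 2: (65, 3)  from 2·(22,1) + (21,1)
…
step 4: (217, 10)  from 1·(152,7) + (65,3)
…
step 6: (3429, 158)  from 4·(803,37) + (217,10)
…
step 9: (644804, 29711)  from 3·(198665,9154) + (48809,2249)
…
step 12: (5506953, 253747)  from 2·(2331742,107441) + (843469,38865)
step 13: (7838695, 361188)  from 1·(5506953,253747) + (2331742,107441)
fundamental: x₁=7838695, y₁=361188  (since 61445139303025 − 471·130456771344 = 1)
(7838695+361188√471)^2 = 122890278606049 + 5662485139320√471
(7838695+361188√471)^3 = 1926598824915678693415 + 88772987898323613612√471
(7838695+361188√471)^4 = 30204041151744689101078780801 + 1391728752747293974319493360√471
(7838695+361188√471)^5 = 473520532711948744867536551663095975 + 21818674431032810307068783683516788√471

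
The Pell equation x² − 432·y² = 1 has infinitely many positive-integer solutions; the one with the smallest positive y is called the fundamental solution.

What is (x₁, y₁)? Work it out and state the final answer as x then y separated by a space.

1351 65

[20; 1,3,1,1,1,3,1,40] for √432; ℓ=8 ⇒ convergent index 7
a_0=20:  p_0=20·1+0=20,  q_0=20·0+1=1
a_1=1:  p_1=1·20+1=21,  q_1=1·1+0=1
…
a_3=1:  p_3=1·83+21=104,  q_3=1·4+1=5
a_4=1:  p_4=1·104+83=187,  q_4=1·5+4=9
a_5=1:  p_5=1·187+104=291,  q_5=1·9+5=14
a_6=3:  p_6=3·291+187=1060,  q_6=3·14+9=51
a_7=1:  p_7=1·1060+291=1351,  q_7=1·51+14=65
→ (1351, 65).  Check: 1351²=1825201, 432·65²=1825200, difference 1.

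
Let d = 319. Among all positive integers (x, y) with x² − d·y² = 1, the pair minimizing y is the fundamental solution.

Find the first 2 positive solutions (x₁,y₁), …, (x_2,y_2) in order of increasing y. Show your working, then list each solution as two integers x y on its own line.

d=319: √d = [17; 1,6,5,1,4,…,6,1,34] (ℓ=14, even), read p_13/q_13
step 0: (17, 1)  from 17·(1,0) + (0,1)
…
step 3: (643, 36)  from 5·(125,7) + (18,1)
step 4: (768, 43)  from 1·(643,36) + (125,7)
step 5: (3715, 208)  from 4·(768,43) + (643,36)
…
step 7: (15628, 875)  from 1·(11913,667) + (3715,208)
…
step 11: (1798881, 100718)  from 5·(309613,17335) + (250816,14043)
step 12: (11102899, 621643)  from 6·(1798881,100718) + (309613,17335)
step 13: (12901780, 722361)  from 1·(11102899,621643) + (1798881,100718)
(x₁, y₁) = (12901780, 722361);  12901780² − 319·722361² = 1 ✓
(12901780+722361√319)^2 = 332911854336799 + 18639485405160√319

12901780 722361
332911854336799 18639485405160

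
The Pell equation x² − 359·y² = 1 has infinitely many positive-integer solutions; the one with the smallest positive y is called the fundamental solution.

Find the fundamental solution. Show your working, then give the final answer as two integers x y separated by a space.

360 19

√359 = [18; 1,17,1,36, …], period ℓ=4 (even) → k=3
k=0  a_k=18  p_k/q_k = 18/1
k=1  a_k=1  p_k/q_k = 19/1
k=2  a_k=17  p_k/q_k = 341/18
k=3  a_k=1  p_k/q_k = 360/19
→ (360, 19).  Check: 360²=129600, 359·19²=129599, difference 1.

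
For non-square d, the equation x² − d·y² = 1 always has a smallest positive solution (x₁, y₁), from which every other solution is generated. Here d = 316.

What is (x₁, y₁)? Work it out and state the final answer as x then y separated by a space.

√316 → a₀=17, period (1,3,2,8,2,3,1,34); ℓ=8 even so k=7
k=0  a_k=17  p_k/q_k = 17/1
k=1  a_k=1  p_k/q_k = 18/1
k=2  a_k=3  p_k/q_k = 71/4
k=3  a_k=2  p_k/q_k = 160/9
k=4  a_k=8  p_k/q_k = 1351/76
k=5  a_k=2  p_k/q_k = 2862/161
k=6  a_k=3  p_k/q_k = 9937/559
k=7  a_k=1  p_k/q_k = 12799/720
fundamental: x₁=12799, y₁=720  (since 163814401 − 316·518400 = 1)

12799 720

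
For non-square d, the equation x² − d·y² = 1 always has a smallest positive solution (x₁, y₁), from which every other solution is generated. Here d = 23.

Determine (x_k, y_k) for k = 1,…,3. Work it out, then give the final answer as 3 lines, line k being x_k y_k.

d=23: √d = [4; 1,3,1,8] (ℓ=4, even), read p_3/q_3
step 0: (4, 1)  from 4·(1,0) + (0,1)
…
step 2: (19, 4)  from 3·(5,1) + (4,1)
step 3: (24, 5)  from 1·(19,4) + (5,1)
fundamental: x₁=24, y₁=5  (since 576 − 23·25 = 1)
k=2:  x_2 = 24·24+23·5·5 = 1151,  y_2 = 24·5+5·24 = 240
k=3:  x_3 = 24·1151+23·5·240 = 55224,  y_3 = 24·240+5·1151 = 11515

24 5
1151 240
55224 11515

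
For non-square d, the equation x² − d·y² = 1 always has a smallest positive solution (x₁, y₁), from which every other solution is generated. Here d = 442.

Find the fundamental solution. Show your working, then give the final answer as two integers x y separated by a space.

√442 → a₀=21, period (42); ℓ=1 odd so k=1
a_0=21:  p_0=21·1+0=21,  q_0=21·0+1=1
a_1=42:  p_1=42·21+1=883,  q_1=42·1+0=42
fundamental: x₁=883, y₁=42  (since 779689 − 442·1764 = 1)

883 42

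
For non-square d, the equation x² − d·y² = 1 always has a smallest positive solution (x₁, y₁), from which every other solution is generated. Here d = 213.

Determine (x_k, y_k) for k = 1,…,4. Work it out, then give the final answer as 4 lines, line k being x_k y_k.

194399 13320
75581942401 5178789360
29386108041429599 2013502945575960
11425260034216163289601 782845918228863306720

√213 → a₀=14, period (1,1,2,6,1,8,1,6,2,1,1,28); ℓ=12 even so k=11
i=0: a=14 ⇒ p=14, q=1
…
i=2: a=1 ⇒ p=29, q=2
i=3: a=2 ⇒ p=73, q=5
i=4: a=6 ⇒ p=467, q=32
…
i=7: a=1 ⇒ p=5327, q=365
i=8: a=6 ⇒ p=36749, q=2518
i=9: a=2 ⇒ p=78825, q=5401
i=10: a=1 ⇒ p=115574, q=7919
i=11: a=1 ⇒ p=194399, q=13320
(x₁, y₁) = (194399, 13320);  194399² − 213·13320² = 1 ✓
n=2: (194399,13320)∘(194399,13320) = (194399·194399+213·13320·13320, 194399·13320+13320·194399) = (75581942401,5178789360)
n=3: (75581942401,5178789360)∘(194399,13320) = (194399·75581942401+213·13320·5178789360, 194399·5178789360+13320·75581942401) = (29386108041429599,2013502945575960)
n=4: (29386108041429599,2013502945575960)∘(194399,13320) = (194399·29386108041429599+213·13320·2013502945575960, 194399·2013502945575960+13320·29386108041429599) = (11425260034216163289601,782845918228863306720)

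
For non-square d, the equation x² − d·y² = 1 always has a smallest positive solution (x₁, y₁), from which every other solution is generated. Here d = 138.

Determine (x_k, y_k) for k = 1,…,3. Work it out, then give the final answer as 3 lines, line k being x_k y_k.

47 4
4417 376
415151 35340

[11; 1,2,1,22] for √138; ℓ=4 ⇒ convergent index 3
i=0: a=11 ⇒ p=11, q=1
…
i=2: a=2 ⇒ p=35, q=3
i=3: a=1 ⇒ p=47, q=4
fundamental: x₁=47, y₁=4  (since 2209 − 138·16 = 1)
(x_2, y_2) = (47·47 + 138·4·4, 47·4 + 4·47) = (4417, 376)
(x_3, y_3) = (47·4417 + 138·4·376, 47·376 + 4·4417) = (415151, 35340)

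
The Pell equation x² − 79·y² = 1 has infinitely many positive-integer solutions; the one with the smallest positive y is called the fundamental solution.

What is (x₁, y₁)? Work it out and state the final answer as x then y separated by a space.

80 9

√79 → a₀=8, period (1,7,1,16); ℓ=4 even so k=3
step 0: (8, 1)  from 8·(1,0) + (0,1)
step 1: (9, 1)  from 1·(8,1) + (1,0)
step 2: (71, 8)  from 7·(9,1) + (8,1)
step 3: (80, 9)  from 1·(71,8) + (9,1)
fundamental: x₁=80, y₁=9  (since 6400 − 79·81 = 1)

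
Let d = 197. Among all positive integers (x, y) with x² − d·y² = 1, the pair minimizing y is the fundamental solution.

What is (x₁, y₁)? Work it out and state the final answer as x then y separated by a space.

[14; 28] for √197; ℓ=1 ⇒ convergent index 1
k=0  a_k=14  p_k/q_k = 14/1
k=1  a_k=28  p_k/q_k = 393/28
(x₁, y₁) = (393, 28);  393² − 197·28² = 1 ✓

393 28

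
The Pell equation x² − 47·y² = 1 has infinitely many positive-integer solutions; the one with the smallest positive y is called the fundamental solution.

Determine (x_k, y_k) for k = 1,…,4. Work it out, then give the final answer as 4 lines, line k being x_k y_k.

48 7
4607 672
442224 64505
42448897 6191808

d=47: √d = [6; 1,5,1,12] (ℓ=4, even), read p_3/q_3
k=0  a_k=6  p_k/q_k = 6/1
…
k=2  a_k=5  p_k/q_k = 41/6
k=3  a_k=1  p_k/q_k = 48/7
→ (48, 7).  Check: 48²=2304, 47·7²=2303, difference 1.
(x_2, y_2) = (48·48 + 47·7·7, 48·7 + 7·48) = (4607, 672)
(x_3, y_3) = (48·4607 + 47·7·672, 48·672 + 7·4607) = (442224, 64505)
(x_4, y_4) = (48·442224 + 47·7·64505, 48·64505 + 7·442224) = (42448897, 6191808)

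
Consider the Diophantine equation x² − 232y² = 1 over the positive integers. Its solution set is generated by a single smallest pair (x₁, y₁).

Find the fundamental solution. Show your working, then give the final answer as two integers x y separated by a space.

√232 = [15; 4,3,7,3,4,30, …], period ℓ=6 (even) → k=5
k=0  a_k=15  p_k/q_k = 15/1
k=1  a_k=4  p_k/q_k = 61/4
k=2  a_k=3  p_k/q_k = 198/13
k=3  a_k=7  p_k/q_k = 1447/95
k=4  a_k=3  p_k/q_k = 4539/298
k=5  a_k=4  p_k/q_k = 19603/1287
→ (19603, 1287).  Check: 19603²=384277609, 232·1287²=384277608, difference 1.

19603 1287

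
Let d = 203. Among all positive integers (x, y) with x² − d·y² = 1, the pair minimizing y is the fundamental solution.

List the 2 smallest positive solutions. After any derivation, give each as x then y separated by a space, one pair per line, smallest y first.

d=203: √d = [14; 4,28] (ℓ=2, even), read p_1/q_1
step 0: (14, 1)  from 14·(1,0) + (0,1)
step 1: (57, 4)  from 4·(14,1) + (1,0)
→ (57, 4).  Check: 57²=3249, 203·4²=3248, difference 1.
n=2: (57,4)∘(57,4) = (57·57+203·4·4, 57·4+4·57) = (6497,456)

57 4
6497 456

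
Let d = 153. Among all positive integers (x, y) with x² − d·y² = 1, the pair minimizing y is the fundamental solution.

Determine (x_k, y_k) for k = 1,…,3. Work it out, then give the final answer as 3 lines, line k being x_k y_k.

2177 176
9478657 766304
41270070401 3336487440

√153 → a₀=12, period (2,1,2,2,2,1,2,24); ℓ=8 even so k=7
i=0: a=12 ⇒ p=12, q=1
…
i=2: a=1 ⇒ p=37, q=3
…
i=4: a=2 ⇒ p=235, q=19
…
i=6: a=1 ⇒ p=804, q=65
i=7: a=2 ⇒ p=2177, q=176
fundamental: x₁=2177, y₁=176  (since 4739329 − 153·30976 = 1)
(x_2, y_2) = (2177·2177 + 153·176·176, 2177·176 + 176·2177) = (9478657, 766304)
(x_3, y_3) = (2177·9478657 + 153·176·766304, 2177·766304 + 176·9478657) = (41270070401, 3336487440)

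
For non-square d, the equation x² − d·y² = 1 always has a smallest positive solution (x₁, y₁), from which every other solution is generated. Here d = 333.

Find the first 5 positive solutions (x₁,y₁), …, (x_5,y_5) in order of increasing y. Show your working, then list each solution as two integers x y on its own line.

[18; 4,36] for √333; ℓ=2 ⇒ convergent index 1
i=0: a=18 ⇒ p=18, q=1
i=1: a=4 ⇒ p=73, q=4
(x₁, y₁) = (73, 4);  73² − 333·4² = 1 ✓
(73+4√333)^2 = 10657 + 584√333
(73+4√333)^3 = 1555849 + 85260√333
(73+4√333)^4 = 227143297 + 12447376√333
(73+4√333)^5 = 33161365513 + 1817231636√333

73 4
10657 584
1555849 85260
227143297 12447376
33161365513 1817231636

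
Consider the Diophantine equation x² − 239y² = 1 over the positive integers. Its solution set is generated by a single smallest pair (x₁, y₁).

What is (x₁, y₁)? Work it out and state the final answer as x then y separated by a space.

[15; 2,5,1,2,4,15,4,2,1,5,2,30] for √239; ℓ=12 ⇒ convergent index 11
a_0=15:  p_0=15·1+0=15,  q_0=15·0+1=1
…
a_2=5:  p_2=5·31+15=170,  q_2=5·2+1=11
…
a_4=2:  p_4=2·201+170=572,  q_4=2·13+11=37
…
a_9=1:  p_9=1·346141+154117=500258,  q_9=1·22390+9969=32359
a_10=5:  p_10=5·500258+346141=2847431,  q_10=5·32359+22390=184185
a_11=2:  p_11=2·2847431+500258=6195120,  q_11=2·184185+32359=400729
(x₁, y₁) = (6195120, 400729);  6195120² − 239·400729² = 1 ✓

6195120 400729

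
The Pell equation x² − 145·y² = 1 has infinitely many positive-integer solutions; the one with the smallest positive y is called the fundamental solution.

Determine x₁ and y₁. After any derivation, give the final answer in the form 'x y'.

√145 = [12; 24, …], period ℓ=1 (odd) → k=1
k=0  a_k=12  p_k/q_k = 12/1
k=1  a_k=24  p_k/q_k = 289/24
→ (289, 24).  Check: 289²=83521, 145·24²=83520, difference 1.

289 24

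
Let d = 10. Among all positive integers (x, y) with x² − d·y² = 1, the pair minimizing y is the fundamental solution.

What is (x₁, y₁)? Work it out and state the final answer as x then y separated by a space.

19 6

√10 → a₀=3, period (6); ℓ=1 odd so k=1
a_0=3:  p_0=3·1+0=3,  q_0=3·0+1=1
a_1=6:  p_1=6·3+1=19,  q_1=6·1+0=6
→ (19, 6).  Check: 19²=361, 10·6²=360, difference 1.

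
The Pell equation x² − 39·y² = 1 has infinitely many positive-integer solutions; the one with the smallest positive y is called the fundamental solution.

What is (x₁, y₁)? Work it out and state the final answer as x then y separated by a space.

√39 → a₀=6, period (4,12); ℓ=2 even so k=1
k=0  a_k=6  p_k/q_k = 6/1
k=1  a_k=4  p_k/q_k = 25/4
→ (25, 4).  Check: 25²=625, 39·4²=624, difference 1.

25 4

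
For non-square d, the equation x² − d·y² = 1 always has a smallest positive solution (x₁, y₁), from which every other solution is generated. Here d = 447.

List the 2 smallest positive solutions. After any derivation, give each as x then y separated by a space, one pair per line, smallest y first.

148 7
43807 2072

[21; 7,42] for √447; ℓ=2 ⇒ convergent index 1
a_0=21:  p_0=21·1+0=21,  q_0=21·0+1=1
a_1=7:  p_1=7·21+1=148,  q_1=7·1+0=7
fundamental: x₁=148, y₁=7  (since 21904 − 447·49 = 1)
k=2:  x_2 = 148·148+447·7·7 = 43807,  y_2 = 148·7+7·148 = 2072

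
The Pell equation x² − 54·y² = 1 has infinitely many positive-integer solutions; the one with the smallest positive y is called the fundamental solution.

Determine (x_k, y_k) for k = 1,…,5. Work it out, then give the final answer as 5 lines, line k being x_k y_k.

√54 → a₀=7, period (2,1,6,1,2,14); ℓ=6 even so k=5
i=0: a=7 ⇒ p=7, q=1
i=1: a=2 ⇒ p=15, q=2
i=2: a=1 ⇒ p=22, q=3
…
i=4: a=1 ⇒ p=169, q=23
i=5: a=2 ⇒ p=485, q=66
(x₁, y₁) = (485, 66);  485² − 54·66² = 1 ✓
k=2:  x_2 = 485·485+54·66·66 = 470449,  y_2 = 485·66+66·485 = 64020
k=3:  x_3 = 485·470449+54·66·64020 = 456335045,  y_3 = 485·64020+66·470449 = 62099334
k=4:  x_4 = 485·456335045+54·66·62099334 = 442644523201,  y_4 = 485·62099334+66·456335045 = 60236289960
k=5:  x_5 = 485·442644523201+54·66·60236289960 = 429364731169925,  y_5 = 485·60236289960+66·442644523201 = 58429139161866

485 66
470449 64020
456335045 62099334
442644523201 60236289960
429364731169925 58429139161866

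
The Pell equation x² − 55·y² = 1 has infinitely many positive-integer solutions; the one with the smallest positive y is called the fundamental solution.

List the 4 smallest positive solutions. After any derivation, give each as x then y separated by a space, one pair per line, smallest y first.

89 12
15841 2136
2819609 380196
501874561 67672752

d=55: √d = [7; 2,2,2,14] (ℓ=4, even), read p_3/q_3
i=0: a=7 ⇒ p=7, q=1
…
i=2: a=2 ⇒ p=37, q=5
i=3: a=2 ⇒ p=89, q=12
fundamental: x₁=89, y₁=12  (since 7921 − 55·144 = 1)
(x_2, y_2) = (89·89 + 55·12·12, 89·12 + 12·89) = (15841, 2136)
(x_3, y_3) = (89·15841 + 55·12·2136, 89·2136 + 12·15841) = (2819609, 380196)
(x_4, y_4) = (89·2819609 + 55·12·380196, 89·380196 + 12·2819609) = (501874561, 67672752)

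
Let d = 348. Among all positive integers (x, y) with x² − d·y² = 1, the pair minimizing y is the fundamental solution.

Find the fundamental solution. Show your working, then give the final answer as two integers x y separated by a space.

√348 = [18; 1,1,1,8,1,1,1,36, …], period ℓ=8 (even) → k=7
a_0=18:  p_0=18·1+0=18,  q_0=18·0+1=1
…
a_2=1:  p_2=1·19+18=37,  q_2=1·1+1=2
…
a_4=8:  p_4=8·56+37=485,  q_4=8·3+2=26
…
a_6=1:  p_6=1·541+485=1026,  q_6=1·29+26=55
a_7=1:  p_7=1·1026+541=1567,  q_7=1·55+29=84
(x₁, y₁) = (1567, 84);  1567² − 348·84² = 1 ✓

1567 84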